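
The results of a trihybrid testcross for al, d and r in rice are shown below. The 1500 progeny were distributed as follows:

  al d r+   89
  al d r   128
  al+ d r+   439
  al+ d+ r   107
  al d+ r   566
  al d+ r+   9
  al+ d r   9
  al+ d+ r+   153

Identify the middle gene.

The two most frequent reciprocal classes, al+ d r+ and al d+ r, are the parental types, so the F1 was al+ d r+ / al d+ r.
The two rarest classes, al+ d r and al d+ r+, are the double crossovers. Comparing them with the parentals, only the r allele has switched, so r is the middle locus and the order is d – r – al.

r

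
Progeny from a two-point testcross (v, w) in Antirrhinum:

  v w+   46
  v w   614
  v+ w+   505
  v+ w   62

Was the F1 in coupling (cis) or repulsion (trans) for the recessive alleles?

The two most frequent classes are v+ w+ (505) and v w (614); these are the parental (non-recombinant) types.
So the F1 carried v+ w+ on one chromosome and v w on the other — the recessive alleles are on the same chromosome (cis / coupling).

cis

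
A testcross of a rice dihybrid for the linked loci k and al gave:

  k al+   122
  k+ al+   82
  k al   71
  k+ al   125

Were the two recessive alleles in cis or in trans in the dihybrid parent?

trans

The two most frequent classes are k+ al (125) and k al+ (122); these are the parental (non-recombinant) types.
So the F1 carried k+ al on one chromosome and k al+ on the other — the recessive alleles are on opposite chromosomes (trans / repulsion).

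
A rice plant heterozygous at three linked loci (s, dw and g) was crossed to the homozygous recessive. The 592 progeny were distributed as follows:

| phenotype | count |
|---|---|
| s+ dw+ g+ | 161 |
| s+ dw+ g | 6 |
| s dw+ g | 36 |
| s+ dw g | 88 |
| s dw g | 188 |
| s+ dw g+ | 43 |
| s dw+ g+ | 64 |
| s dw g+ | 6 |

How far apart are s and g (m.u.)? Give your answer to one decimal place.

27.7 m.u.

The two most frequent reciprocal classes, s dw g and s+ dw+ g+, are the parental types, so the F1 was s dw g / s+ dw+ g+.
The two rarest classes, s dw g+ and s+ dw+ g, are the double crossovers. Comparing them with the parentals, only the g allele has switched, so g is the middle locus and the order is dw – g – s.
Crossovers in the g–s interval produce the single-crossover classes s+ dw g and s dw+ g+ (88 + 64 = 152) plus the double crossovers (12).
RF(g–s) = (152 + 12) / 592 = 164/592 = 0.2770 → 27.7 m.u.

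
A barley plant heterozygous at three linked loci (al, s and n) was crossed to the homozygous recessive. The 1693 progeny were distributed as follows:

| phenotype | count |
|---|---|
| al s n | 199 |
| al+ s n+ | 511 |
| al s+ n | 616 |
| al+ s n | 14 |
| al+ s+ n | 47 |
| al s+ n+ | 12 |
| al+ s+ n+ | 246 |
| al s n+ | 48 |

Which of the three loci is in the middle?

The two most frequent reciprocal classes, al+ s n+ and al s+ n, are the parental types, so the F1 was al+ s n+ / al s+ n.
The two rarest classes, al+ s n and al s+ n+, are the double crossovers. Comparing them with the parentals, only the n allele has switched, so n is the middle locus and the order is s – n – al.

n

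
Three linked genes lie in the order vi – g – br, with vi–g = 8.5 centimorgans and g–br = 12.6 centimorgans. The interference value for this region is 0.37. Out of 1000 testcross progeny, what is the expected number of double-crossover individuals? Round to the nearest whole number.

7

Map distances give recombination frequencies of 0.085 and 0.126 for the two intervals.
With interference 0.37 (so coincidence = 0.63), expected double-crossover frequency = 0.085 × 0.126 × 0.63 = 0.00675.
Expected number = 0.00675 × 1000 = 6.75 ≈ 7.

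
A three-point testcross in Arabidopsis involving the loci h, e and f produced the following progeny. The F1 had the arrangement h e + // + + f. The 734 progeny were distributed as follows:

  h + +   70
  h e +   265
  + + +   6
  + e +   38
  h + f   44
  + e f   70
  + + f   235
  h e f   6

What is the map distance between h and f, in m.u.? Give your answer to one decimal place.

The two rarest classes, h e f and + + +, are the double crossovers. Comparing them with the parentals, only the f allele has switched, so f is the middle locus and the order is h – f – e.
Crossovers in the h–f interval produce the single-crossover classes + e + and h + f (38 + 44 = 82) plus the double crossovers (12).
RF(h–f) = (82 + 12) / 734 = 94/734 = 0.1281 → 12.8 m.u.

12.8 m.u.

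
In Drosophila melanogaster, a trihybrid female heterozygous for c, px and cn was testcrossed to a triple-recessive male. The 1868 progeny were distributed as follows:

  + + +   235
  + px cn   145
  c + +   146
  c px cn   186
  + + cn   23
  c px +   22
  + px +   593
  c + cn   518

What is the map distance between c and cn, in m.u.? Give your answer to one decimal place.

The two most frequent reciprocal classes, + px + and c + cn, are the parental types, so the F1 was + px + / c + cn.
The two rarest classes, c px + and + + cn, are the double crossovers. Comparing them with the parentals, only the c allele has switched, so c is the middle locus and the order is cn – c – px.
Crossovers in the cn–c interval produce the single-crossover classes + px cn and c + + (145 + 146 = 291) plus the double crossovers (45).
RF(cn–c) = (291 + 45) / 1868 = 336/1868 = 0.1799 → 18.0 m.u.

18.0 m.u.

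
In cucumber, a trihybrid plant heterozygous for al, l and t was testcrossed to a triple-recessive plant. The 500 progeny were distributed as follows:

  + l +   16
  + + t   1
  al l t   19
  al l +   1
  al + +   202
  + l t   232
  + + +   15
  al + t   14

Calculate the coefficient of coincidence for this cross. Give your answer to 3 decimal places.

0.868

The two most frequent reciprocal classes, + l t and al + +, are the parental types, so the F1 was + l t / al + +.
The two rarest classes, + + t and al l +, are the double crossovers. Comparing them with the parentals, only the l allele has switched, so l is the middle locus and the order is al – l – t.
al–l: (34 + 2)/500 = 0.0720; l–t: (30 + 2)/500 = 0.0640.
Expected DCO frequency = 0.0720 × 0.0640 ≈ 0.00461; observed = 2/500 ≈ 0.00400.
Coefficient of coincidence = 0.00400/0.00461 ≈ 0.868.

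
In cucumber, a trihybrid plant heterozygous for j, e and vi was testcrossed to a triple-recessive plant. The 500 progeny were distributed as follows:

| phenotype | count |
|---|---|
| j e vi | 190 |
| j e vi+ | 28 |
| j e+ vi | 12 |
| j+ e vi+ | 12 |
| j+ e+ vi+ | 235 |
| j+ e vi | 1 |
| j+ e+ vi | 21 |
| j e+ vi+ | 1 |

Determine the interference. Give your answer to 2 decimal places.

0.25

The two most frequent reciprocal classes, j e vi and j+ e+ vi+, are the parental types, so the F1 was j e vi / j+ e+ vi+.
The two rarest classes, j+ e vi and j e+ vi+, are the double crossovers. Comparing them with the parentals, only the j allele has switched, so j is the middle locus and the order is vi – j – e.
vi–j: (49 + 2)/500 = 0.1020; j–e: (24 + 2)/500 = 0.0520.
Expected DCO frequency = 0.1020 × 0.0520 ≈ 0.00530; observed = 2/500 ≈ 0.00400.
Coefficient of coincidence = 0.00400/0.00530 ≈ 0.75; interference = 1 − 0.75 = 0.25.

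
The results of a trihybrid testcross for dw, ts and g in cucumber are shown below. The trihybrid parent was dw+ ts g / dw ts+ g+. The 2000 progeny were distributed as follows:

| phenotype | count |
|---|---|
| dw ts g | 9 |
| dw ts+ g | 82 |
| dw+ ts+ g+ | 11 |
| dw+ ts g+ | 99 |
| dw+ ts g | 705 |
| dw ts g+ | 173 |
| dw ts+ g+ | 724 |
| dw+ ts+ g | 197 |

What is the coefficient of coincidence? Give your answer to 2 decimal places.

0.51

The two rarest classes, dw ts g and dw+ ts+ g+, are the double crossovers. Comparing them with the parentals, only the dw allele has switched, so dw is the middle locus and the order is ts – dw – g.
ts–dw: (370 + 20)/2000 = 0.1950; dw–g: (181 + 20)/2000 = 0.1005.
Expected DCO frequency = 0.1950 × 0.1005 ≈ 0.01960; observed = 20/2000 ≈ 0.01000.
Coefficient of coincidence = 0.01000/0.01960 ≈ 0.51.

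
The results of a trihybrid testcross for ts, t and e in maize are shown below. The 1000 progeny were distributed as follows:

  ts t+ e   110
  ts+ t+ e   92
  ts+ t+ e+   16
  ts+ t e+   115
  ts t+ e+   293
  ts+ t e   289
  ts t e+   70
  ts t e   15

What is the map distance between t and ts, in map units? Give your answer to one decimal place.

The two most frequent reciprocal classes, ts t+ e+ and ts+ t e, are the parental types, so the F1 was ts t+ e+ / ts+ t e.
The two rarest classes, ts+ t+ e+ and ts t e, are the double crossovers. Comparing them with the parentals, only the ts allele has switched, so ts is the middle locus and the order is e – ts – t.
Crossovers in the ts–t interval produce the single-crossover classes ts t e+ and ts+ t+ e (70 + 92 = 162) plus the double crossovers (31).
RF(ts–t) = (162 + 31) / 1000 = 193/1000 = 0.1930 → 19.3 map units.

19.3 map units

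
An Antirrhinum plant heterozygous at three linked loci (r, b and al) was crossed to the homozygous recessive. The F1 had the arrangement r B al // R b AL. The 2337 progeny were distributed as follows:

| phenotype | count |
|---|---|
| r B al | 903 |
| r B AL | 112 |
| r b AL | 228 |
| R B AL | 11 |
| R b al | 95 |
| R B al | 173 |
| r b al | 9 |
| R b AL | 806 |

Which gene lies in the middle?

The two rarest classes, r b al and R B AL, are the double crossovers. Comparing them with the parentals, only the b allele has switched, so b is the middle locus and the order is al – b – r.

b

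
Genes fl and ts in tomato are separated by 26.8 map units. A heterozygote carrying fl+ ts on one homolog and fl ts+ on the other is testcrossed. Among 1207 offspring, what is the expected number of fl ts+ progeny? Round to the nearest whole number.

442

A map distance of 26.8 map units corresponds to a recombination frequency of 0.268.
The F1 is fl+ ts / fl ts+, so fl ts+ is a parental gamete class with expected frequency (1 − r)/2 = 0.732/2 = 0.3660.
Expected number = 0.3660 × 1207 = 441.76 ≈ 442.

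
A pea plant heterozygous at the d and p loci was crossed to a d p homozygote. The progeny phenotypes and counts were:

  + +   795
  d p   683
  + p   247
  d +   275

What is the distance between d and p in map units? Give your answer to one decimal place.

The two most frequent classes, + + (795) and d p (683), are the parental types, so the F1 was + + / d p.
The recombinant classes are + p and d +: 247 + 275 = 522.
Recombination frequency = 522/2000 = 0.2610 ≈ 26.1%, i.e. 26.1 map units.

26.1 map units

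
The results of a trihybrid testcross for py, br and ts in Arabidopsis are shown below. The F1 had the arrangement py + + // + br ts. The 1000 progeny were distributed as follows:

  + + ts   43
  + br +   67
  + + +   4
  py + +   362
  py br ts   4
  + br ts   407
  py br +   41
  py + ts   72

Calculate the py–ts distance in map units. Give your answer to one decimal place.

The two rarest classes, + + + and py br ts, are the double crossovers. Comparing them with the parentals, only the py allele has switched, so py is the middle locus and the order is ts – py – br.
Crossovers in the ts–py interval produce the single-crossover classes py + ts and + br + (72 + 67 = 139) plus the double crossovers (8).
RF(ts–py) = (139 + 8) / 1000 = 147/1000 = 0.1470 → 14.7 map units.

14.7 map units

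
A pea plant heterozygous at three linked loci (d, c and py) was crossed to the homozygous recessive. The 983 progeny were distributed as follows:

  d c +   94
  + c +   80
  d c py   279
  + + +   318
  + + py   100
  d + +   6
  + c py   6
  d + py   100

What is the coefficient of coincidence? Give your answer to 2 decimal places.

The two most frequent reciprocal classes, + + + and d c py, are the parental types, so the F1 was + + + / d c py.
The two rarest classes, d + + and + c py, are the double crossovers. Comparing them with the parentals, only the d allele has switched, so d is the middle locus and the order is c – d – py.
c–d: (180 + 12)/983 = 0.1953; d–py: (194 + 12)/983 = 0.2096.
Expected DCO frequency = 0.1953 × 0.2096 ≈ 0.04093; observed = 12/983 ≈ 0.01221.
Coefficient of coincidence = 0.01221/0.04093 ≈ 0.30.

0.30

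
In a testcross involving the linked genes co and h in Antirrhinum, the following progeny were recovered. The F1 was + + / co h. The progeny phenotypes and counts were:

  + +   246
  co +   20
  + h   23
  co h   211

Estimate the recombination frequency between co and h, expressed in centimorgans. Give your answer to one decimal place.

8.6 centimorgans

The recombinant classes are + h and co +: 23 + 20 = 43.
Recombination frequency = 43/500 = 0.0860 ≈ 8.6%, i.e. 8.6 centimorgans.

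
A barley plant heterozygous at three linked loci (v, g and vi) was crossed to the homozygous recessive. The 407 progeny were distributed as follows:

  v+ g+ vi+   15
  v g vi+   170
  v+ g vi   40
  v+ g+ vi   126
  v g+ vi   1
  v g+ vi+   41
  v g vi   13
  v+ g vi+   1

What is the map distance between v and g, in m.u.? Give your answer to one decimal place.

The two most frequent reciprocal classes, v+ g+ vi and v g vi+, are the parental types, so the F1 was v+ g+ vi / v g vi+.
The two rarest classes, v g+ vi and v+ g vi+, are the double crossovers. Comparing them with the parentals, only the v allele has switched, so v is the middle locus and the order is vi – v – g.
Crossovers in the v–g interval produce the single-crossover classes v+ g vi and v g+ vi+ (40 + 41 = 81) plus the double crossovers (2).
RF(v–g) = (81 + 2) / 407 = 83/407 = 0.2039 → 20.4 m.u.

20.4 m.u.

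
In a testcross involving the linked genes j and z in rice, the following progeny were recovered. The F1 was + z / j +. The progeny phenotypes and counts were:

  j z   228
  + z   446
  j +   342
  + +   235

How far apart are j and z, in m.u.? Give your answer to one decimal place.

The recombinant classes are + + and j z: 235 + 228 = 463.
Recombination frequency = 463/1251 = 0.3701 ≈ 37.0%, i.e. 37.0 m.u.

37.0 m.u.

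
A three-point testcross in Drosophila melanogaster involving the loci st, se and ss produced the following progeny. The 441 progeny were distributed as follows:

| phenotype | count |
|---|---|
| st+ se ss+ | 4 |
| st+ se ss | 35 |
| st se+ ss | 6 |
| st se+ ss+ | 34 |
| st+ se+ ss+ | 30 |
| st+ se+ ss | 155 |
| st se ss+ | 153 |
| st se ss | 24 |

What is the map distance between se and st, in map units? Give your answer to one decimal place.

17.9 map units

The two most frequent reciprocal classes, st se ss+ and st+ se+ ss, are the parental types, so the F1 was st se ss+ / st+ se+ ss.
The two rarest classes, st+ se ss+ and st se+ ss, are the double crossovers. Comparing them with the parentals, only the st allele has switched, so st is the middle locus and the order is se – st – ss.
Crossovers in the se–st interval produce the single-crossover classes st se+ ss+ and st+ se ss (34 + 35 = 69) plus the double crossovers (10).
RF(se–st) = (69 + 10) / 441 = 79/441 = 0.1791 → 17.9 map units.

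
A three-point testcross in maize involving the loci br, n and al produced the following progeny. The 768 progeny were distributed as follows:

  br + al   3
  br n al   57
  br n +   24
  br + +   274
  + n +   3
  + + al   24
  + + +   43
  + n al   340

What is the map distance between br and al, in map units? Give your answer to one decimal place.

13.8 map units

The two most frequent reciprocal classes, br + + and + n al, are the parental types, so the F1 was br + + / + n al.
The two rarest classes, br + al and + n +, are the double crossovers. Comparing them with the parentals, only the al allele has switched, so al is the middle locus and the order is br – al – n.
Crossovers in the br–al interval produce the single-crossover classes + + + and br n al (43 + 57 = 100) plus the double crossovers (6).
RF(br–al) = (100 + 6) / 768 = 106/768 = 0.1380 → 13.8 map units.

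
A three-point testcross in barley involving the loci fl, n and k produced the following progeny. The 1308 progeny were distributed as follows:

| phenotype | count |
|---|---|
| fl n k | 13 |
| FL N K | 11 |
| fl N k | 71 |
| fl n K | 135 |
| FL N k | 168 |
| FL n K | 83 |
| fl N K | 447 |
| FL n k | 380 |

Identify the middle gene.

The two most frequent reciprocal classes, fl N K and FL n k, are the parental types, so the F1 was fl N K / FL n k.
The two rarest classes, FL N K and fl n k, are the double crossovers. Comparing them with the parentals, only the fl allele has switched, so fl is the middle locus and the order is n – fl – k.

fl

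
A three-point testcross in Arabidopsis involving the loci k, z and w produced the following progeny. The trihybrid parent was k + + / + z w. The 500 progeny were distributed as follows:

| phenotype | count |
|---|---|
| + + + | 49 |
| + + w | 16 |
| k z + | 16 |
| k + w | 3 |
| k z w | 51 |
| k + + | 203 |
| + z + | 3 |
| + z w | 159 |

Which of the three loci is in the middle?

w

The two rarest classes, k + w and + z +, are the double crossovers. Comparing them with the parentals, only the w allele has switched, so w is the middle locus and the order is z – w – k.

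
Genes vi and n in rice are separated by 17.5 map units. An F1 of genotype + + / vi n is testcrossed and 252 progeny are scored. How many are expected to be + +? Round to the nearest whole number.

A map distance of 17.5 map units corresponds to a recombination frequency of 0.175.
The F1 is + + / vi n, so + + is a parental gamete class with expected frequency (1 − r)/2 = 0.825/2 = 0.4125.
Expected number = 0.4125 × 252 = 103.95 ≈ 104.

104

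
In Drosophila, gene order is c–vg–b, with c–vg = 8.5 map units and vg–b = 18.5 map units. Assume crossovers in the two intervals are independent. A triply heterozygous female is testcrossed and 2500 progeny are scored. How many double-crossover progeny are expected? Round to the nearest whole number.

Map distances give recombination frequencies of 0.085 and 0.185 for the two intervals.
With no interference, expected double-crossover frequency = 0.085 × 0.185 = 0.01572.
Expected number = 0.01572 × 2500 = 39.31 ≈ 39.

39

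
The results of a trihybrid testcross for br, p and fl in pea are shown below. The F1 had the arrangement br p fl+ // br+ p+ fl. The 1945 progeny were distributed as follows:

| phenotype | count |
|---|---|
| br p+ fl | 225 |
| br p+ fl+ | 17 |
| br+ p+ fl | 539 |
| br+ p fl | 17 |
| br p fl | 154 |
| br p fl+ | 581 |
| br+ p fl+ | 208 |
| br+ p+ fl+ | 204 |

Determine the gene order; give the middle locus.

p

The two rarest classes, br p+ fl+ and br+ p fl, are the double crossovers. Comparing them with the parentals, only the p allele has switched, so p is the middle locus and the order is br – p – fl.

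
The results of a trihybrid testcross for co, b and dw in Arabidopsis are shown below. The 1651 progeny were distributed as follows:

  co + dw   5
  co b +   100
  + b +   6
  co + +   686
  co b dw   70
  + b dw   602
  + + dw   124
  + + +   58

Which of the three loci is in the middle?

dw

The two most frequent reciprocal classes, co + + and + b dw, are the parental types, so the F1 was co + + / + b dw.
The two rarest classes, co + dw and + b +, are the double crossovers. Comparing them with the parentals, only the dw allele has switched, so dw is the middle locus and the order is b – dw – co.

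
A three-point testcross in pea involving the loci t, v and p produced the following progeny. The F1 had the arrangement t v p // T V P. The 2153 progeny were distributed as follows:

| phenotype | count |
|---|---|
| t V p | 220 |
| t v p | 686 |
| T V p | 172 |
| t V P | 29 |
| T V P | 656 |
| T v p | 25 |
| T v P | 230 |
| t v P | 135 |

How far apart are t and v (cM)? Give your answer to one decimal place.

The two rarest classes, T v p and t V P, are the double crossovers. Comparing them with the parentals, only the t allele has switched, so t is the middle locus and the order is v – t – p.
Crossovers in the v–t interval produce the single-crossover classes t V p and T v P (220 + 230 = 450) plus the double crossovers (54).
RF(v–t) = (450 + 54) / 2153 = 504/2153 = 0.2341 → 23.4 cM.

23.4 cM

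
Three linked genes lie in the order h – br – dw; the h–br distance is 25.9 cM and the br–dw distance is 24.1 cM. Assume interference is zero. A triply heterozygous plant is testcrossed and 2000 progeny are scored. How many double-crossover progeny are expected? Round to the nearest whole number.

125

Map distances give recombination frequencies of 0.259 and 0.241 for the two intervals.
With no interference, expected double-crossover frequency = 0.259 × 0.241 = 0.06242.
Expected number = 0.06242 × 2000 = 124.84 ≈ 125.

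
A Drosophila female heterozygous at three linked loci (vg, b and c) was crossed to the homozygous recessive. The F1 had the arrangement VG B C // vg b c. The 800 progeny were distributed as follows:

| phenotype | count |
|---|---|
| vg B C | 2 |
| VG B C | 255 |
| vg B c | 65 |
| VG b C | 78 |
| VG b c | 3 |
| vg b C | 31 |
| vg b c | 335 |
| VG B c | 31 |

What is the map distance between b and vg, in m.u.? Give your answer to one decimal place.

The two rarest classes, vg B C and VG b c, are the double crossovers. Comparing them with the parentals, only the vg allele has switched, so vg is the middle locus and the order is b – vg – c.
Crossovers in the b–vg interval produce the single-crossover classes VG b C and vg B c (78 + 65 = 143) plus the double crossovers (5).
RF(b–vg) = (143 + 5) / 800 = 148/800 = 0.1850 → 18.5 m.u.

18.5 m.u.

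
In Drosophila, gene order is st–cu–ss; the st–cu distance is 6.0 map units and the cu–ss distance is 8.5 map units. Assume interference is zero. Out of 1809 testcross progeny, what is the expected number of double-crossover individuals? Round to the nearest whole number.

Map distances give recombination frequencies of 0.060 and 0.085 for the two intervals.
With no interference, expected double-crossover frequency = 0.060 × 0.085 = 0.00510.
Expected number = 0.00510 × 1809 = 9.23 ≈ 9.

9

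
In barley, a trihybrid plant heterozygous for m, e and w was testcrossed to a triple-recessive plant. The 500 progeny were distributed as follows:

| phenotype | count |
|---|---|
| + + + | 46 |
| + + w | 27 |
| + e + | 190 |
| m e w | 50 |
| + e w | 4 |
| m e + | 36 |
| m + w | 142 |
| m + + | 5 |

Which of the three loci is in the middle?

w

The two most frequent reciprocal classes, m + w and + e +, are the parental types, so the F1 was m + w / + e +.
The two rarest classes, m + + and + e w, are the double crossovers. Comparing them with the parentals, only the w allele has switched, so w is the middle locus and the order is m – w – e.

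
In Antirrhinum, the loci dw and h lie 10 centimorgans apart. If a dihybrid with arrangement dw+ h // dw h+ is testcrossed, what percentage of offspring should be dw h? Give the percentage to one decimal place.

5.0%

A map distance of 10 centimorgans corresponds to a recombination frequency of 0.100.
The F1 is dw+ h / dw h+, so dw h is a recombinant gamete class with expected frequency r/2 = 0.100/2 = 0.0500.
That is 0.0500 = 5.0% of the progeny.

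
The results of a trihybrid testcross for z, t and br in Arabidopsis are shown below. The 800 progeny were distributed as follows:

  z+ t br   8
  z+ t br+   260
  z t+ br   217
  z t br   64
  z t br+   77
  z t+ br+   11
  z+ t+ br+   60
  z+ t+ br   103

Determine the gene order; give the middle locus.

The two most frequent reciprocal classes, z t+ br and z+ t br+, are the parental types, so the F1 was z t+ br / z+ t br+.
The two rarest classes, z t+ br+ and z+ t br, are the double crossovers. Comparing them with the parentals, only the br allele has switched, so br is the middle locus and the order is z – br – t.

br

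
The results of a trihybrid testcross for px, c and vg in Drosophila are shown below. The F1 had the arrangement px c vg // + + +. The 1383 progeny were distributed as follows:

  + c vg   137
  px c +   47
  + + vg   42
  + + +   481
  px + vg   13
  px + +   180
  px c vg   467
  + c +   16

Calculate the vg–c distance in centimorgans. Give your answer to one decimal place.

The two rarest classes, px + vg and + c +, are the double crossovers. Comparing them with the parentals, only the c allele has switched, so c is the middle locus and the order is px – c – vg.
Crossovers in the c–vg interval produce the single-crossover classes px c + and + + vg (47 + 42 = 89) plus the double crossovers (29).
RF(c–vg) = (89 + 29) / 1383 = 118/1383 = 0.0853 → 8.5 centimorgans.

8.5 centimorgans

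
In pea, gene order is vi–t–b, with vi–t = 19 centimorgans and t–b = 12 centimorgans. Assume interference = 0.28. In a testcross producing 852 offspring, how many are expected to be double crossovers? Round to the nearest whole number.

14

Map distances give recombination frequencies of 0.190 and 0.120 for the two intervals.
With interference 0.28 (so coincidence = 0.72), expected double-crossover frequency = 0.190 × 0.120 × 0.72 = 0.01642.
Expected number = 0.01642 × 852 = 13.99 ≈ 14.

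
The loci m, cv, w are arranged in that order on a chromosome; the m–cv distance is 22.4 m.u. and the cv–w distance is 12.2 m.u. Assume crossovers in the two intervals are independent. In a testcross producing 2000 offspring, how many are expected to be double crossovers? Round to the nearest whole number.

55

Map distances give recombination frequencies of 0.224 and 0.122 for the two intervals.
With no interference, expected double-crossover frequency = 0.224 × 0.122 = 0.02733.
Expected number = 0.02733 × 2000 = 54.66 ≈ 55.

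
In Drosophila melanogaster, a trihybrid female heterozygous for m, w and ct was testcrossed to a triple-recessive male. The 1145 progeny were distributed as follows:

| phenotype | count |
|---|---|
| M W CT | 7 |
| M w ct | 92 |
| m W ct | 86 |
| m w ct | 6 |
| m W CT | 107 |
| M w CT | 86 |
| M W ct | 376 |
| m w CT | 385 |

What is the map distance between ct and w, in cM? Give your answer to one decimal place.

18.5 cM

The two most frequent reciprocal classes, M W ct and m w CT, are the parental types, so the F1 was M W ct / m w CT.
The two rarest classes, M W CT and m w ct, are the double crossovers. Comparing them with the parentals, only the ct allele has switched, so ct is the middle locus and the order is w – ct – m.
Crossovers in the w–ct interval produce the single-crossover classes M w ct and m W CT (92 + 107 = 199) plus the double crossovers (13).
RF(w–ct) = (199 + 13) / 1145 = 212/1145 = 0.1852 → 18.5 cM.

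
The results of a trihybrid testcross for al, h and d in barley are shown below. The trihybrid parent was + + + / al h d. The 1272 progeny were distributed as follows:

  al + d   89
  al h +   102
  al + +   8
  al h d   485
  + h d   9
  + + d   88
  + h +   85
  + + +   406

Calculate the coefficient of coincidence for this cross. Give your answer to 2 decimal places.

0.55

The two rarest classes, al + + and + h d, are the double crossovers. Comparing them with the parentals, only the al allele has switched, so al is the middle locus and the order is h – al – d.
h–al: (174 + 17)/1272 = 0.1502; al–d: (190 + 17)/1272 = 0.1627.
Expected DCO frequency = 0.1502 × 0.1627 ≈ 0.02444; observed = 17/1272 ≈ 0.01336.
Coefficient of coincidence = 0.01336/0.02444 ≈ 0.55.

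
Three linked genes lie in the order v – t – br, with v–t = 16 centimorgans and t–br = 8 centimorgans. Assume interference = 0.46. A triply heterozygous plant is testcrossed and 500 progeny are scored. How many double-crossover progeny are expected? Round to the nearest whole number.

3

Map distances give recombination frequencies of 0.160 and 0.080 for the two intervals.
With interference 0.46 (so coincidence = 0.54), expected double-crossover frequency = 0.160 × 0.080 × 0.54 = 0.00691.
Expected number = 0.00691 × 500 = 3.46 ≈ 3.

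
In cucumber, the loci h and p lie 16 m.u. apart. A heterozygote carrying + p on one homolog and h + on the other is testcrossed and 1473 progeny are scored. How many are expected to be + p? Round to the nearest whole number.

A map distance of 16 m.u. corresponds to a recombination frequency of 0.160.
The F1 is + p / h +, so + p is a parental gamete class with expected frequency (1 − r)/2 = 0.840/2 = 0.4200.
Expected number = 0.4200 × 1473 = 618.66 ≈ 619.

619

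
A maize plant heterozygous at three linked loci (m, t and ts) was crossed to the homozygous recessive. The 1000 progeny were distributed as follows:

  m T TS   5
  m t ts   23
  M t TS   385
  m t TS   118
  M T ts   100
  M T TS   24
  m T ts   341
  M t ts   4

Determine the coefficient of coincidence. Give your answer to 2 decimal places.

The two most frequent reciprocal classes, M t TS and m T ts, are the parental types, so the F1 was M t TS / m T ts.
The two rarest classes, M t ts and m T TS, are the double crossovers. Comparing them with the parentals, only the ts allele has switched, so ts is the middle locus and the order is m – ts – t.
m–ts: (218 + 9)/1000 = 0.2270; ts–t: (47 + 9)/1000 = 0.0560.
Expected DCO frequency = 0.2270 × 0.0560 ≈ 0.01271; observed = 9/1000 ≈ 0.00900.
Coefficient of coincidence = 0.00900/0.01271 ≈ 0.71.

0.71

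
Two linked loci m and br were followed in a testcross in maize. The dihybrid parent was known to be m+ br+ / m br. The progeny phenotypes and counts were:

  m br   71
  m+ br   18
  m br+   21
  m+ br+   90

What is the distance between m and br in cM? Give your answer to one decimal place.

19.5 cM

The recombinant classes are m+ br and m br+: 18 + 21 = 39.
Recombination frequency = 39/200 = 0.1950 ≈ 19.5%, i.e. 19.5 cM.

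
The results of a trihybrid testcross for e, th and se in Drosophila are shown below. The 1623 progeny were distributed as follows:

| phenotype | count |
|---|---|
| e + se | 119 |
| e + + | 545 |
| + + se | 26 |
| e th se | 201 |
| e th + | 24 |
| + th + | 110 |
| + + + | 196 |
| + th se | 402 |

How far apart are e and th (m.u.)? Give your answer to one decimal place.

The two most frequent reciprocal classes, + th se and e + +, are the parental types, so the F1 was + th se / e + +.
The two rarest classes, + + se and e th +, are the double crossovers. Comparing them with the parentals, only the th allele has switched, so th is the middle locus and the order is se – th – e.
Crossovers in the th–e interval produce the single-crossover classes e th se and + + + (201 + 196 = 397) plus the double crossovers (50).
RF(th–e) = (397 + 50) / 1623 = 447/1623 = 0.2754 → 27.5 m.u.

27.5 m.u.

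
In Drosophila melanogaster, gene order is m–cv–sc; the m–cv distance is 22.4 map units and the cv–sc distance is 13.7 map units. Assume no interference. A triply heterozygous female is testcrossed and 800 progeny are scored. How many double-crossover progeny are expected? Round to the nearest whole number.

Map distances give recombination frequencies of 0.224 and 0.137 for the two intervals.
With no interference, expected double-crossover frequency = 0.224 × 0.137 = 0.03069.
Expected number = 0.03069 × 800 = 24.55 ≈ 25.

25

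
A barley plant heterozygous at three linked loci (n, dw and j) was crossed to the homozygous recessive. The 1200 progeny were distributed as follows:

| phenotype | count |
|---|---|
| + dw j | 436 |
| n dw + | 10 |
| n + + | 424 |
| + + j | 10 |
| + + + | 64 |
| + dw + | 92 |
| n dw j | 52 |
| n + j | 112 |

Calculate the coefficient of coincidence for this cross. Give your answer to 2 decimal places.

The two most frequent reciprocal classes, n + + and + dw j, are the parental types, so the F1 was n + + / + dw j.
The two rarest classes, n dw + and + + j, are the double crossovers. Comparing them with the parentals, only the dw allele has switched, so dw is the middle locus and the order is n – dw – j.
n–dw: (116 + 20)/1200 = 0.1133; dw–j: (204 + 20)/1200 = 0.1867.
Expected DCO frequency = 0.1133 × 0.1867 ≈ 0.02115; observed = 20/1200 ≈ 0.01667.
Coefficient of coincidence = 0.01667/0.02115 ≈ 0.79.

0.79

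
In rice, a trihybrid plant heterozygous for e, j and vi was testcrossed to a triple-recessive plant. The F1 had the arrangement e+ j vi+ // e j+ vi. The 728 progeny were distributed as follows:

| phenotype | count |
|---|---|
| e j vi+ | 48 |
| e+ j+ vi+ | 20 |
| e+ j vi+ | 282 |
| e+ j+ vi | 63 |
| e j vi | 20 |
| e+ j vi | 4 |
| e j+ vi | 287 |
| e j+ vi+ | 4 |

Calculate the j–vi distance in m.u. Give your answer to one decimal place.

The two rarest classes, e+ j vi and e j+ vi+, are the double crossovers. Comparing them with the parentals, only the vi allele has switched, so vi is the middle locus and the order is e – vi – j.
Crossovers in the vi–j interval produce the single-crossover classes e+ j+ vi+ and e j vi (20 + 20 = 40) plus the double crossovers (8).
RF(vi–j) = (40 + 8) / 728 = 48/728 = 0.0659 → 6.6 m.u.

6.6 m.u.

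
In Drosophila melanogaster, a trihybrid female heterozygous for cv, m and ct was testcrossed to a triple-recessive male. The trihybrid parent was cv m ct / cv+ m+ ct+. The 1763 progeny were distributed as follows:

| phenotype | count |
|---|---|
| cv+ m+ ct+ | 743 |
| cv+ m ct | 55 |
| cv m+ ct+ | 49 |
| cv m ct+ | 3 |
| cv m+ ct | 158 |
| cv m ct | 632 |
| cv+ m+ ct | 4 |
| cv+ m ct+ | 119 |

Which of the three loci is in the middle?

ct

The two rarest classes, cv m ct+ and cv+ m+ ct, are the double crossovers. Comparing them with the parentals, only the ct allele has switched, so ct is the middle locus and the order is cv – ct – m.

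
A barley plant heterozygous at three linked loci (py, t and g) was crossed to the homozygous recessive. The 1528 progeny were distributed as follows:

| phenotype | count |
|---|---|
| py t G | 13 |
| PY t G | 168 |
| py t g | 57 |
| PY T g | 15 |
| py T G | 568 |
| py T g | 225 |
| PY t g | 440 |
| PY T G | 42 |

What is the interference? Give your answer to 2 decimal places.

0.20

The two most frequent reciprocal classes, py T G and PY t g, are the parental types, so the F1 was py T G / PY t g.
The two rarest classes, py t G and PY T g, are the double crossovers. Comparing them with the parentals, only the t allele has switched, so t is the middle locus and the order is py – t – g.
py–t: (99 + 28)/1528 = 0.0831; t–g: (393 + 28)/1528 = 0.2755.
Expected DCO frequency = 0.0831 × 0.2755 ≈ 0.02289; observed = 28/1528 ≈ 0.01832.
Coefficient of coincidence = 0.01832/0.02289 ≈ 0.80; interference = 1 − 0.80 = 0.20.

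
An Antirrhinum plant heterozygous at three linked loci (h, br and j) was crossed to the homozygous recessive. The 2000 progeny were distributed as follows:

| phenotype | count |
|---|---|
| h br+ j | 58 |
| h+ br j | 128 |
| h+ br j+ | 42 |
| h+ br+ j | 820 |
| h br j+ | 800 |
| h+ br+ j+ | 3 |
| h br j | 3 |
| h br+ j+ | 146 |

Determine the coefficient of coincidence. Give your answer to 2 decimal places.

0.40

The two most frequent reciprocal classes, h+ br+ j and h br j+, are the parental types, so the F1 was h+ br+ j / h br j+.
The two rarest classes, h+ br+ j+ and h br j, are the double crossovers. Comparing them with the parentals, only the j allele has switched, so j is the middle locus and the order is br – j – h.
br–j: (274 + 6)/2000 = 0.1400; j–h: (100 + 6)/2000 = 0.0530.
Expected DCO frequency = 0.1400 × 0.0530 ≈ 0.00742; observed = 6/2000 ≈ 0.00300.
Coefficient of coincidence = 0.00300/0.00742 ≈ 0.40.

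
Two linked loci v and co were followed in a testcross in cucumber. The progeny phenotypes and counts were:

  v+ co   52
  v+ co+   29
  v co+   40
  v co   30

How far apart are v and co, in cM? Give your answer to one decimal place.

The two most frequent classes, v+ co (52) and v co+ (40), are the parental types, so the F1 was v+ co / v co+.
The recombinant classes are v+ co+ and v co: 29 + 30 = 59.
Recombination frequency = 59/151 = 0.3907 ≈ 39.1%, i.e. 39.1 cM.

39.1 cM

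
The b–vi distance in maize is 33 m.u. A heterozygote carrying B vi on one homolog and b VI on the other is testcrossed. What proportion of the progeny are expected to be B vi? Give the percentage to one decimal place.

A map distance of 33 m.u. corresponds to a recombination frequency of 0.330.
The F1 is B vi / b VI, so B vi is a parental gamete class with expected frequency (1 − r)/2 = 0.670/2 = 0.3350.
That is 0.3350 = 33.5% of the progeny.

33.5%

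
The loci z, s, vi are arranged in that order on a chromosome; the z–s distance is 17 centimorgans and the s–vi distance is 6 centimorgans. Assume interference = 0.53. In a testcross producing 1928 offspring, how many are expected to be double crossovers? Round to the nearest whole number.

9

Map distances give recombination frequencies of 0.170 and 0.060 for the two intervals.
With interference 0.53 (so coincidence = 0.47), expected double-crossover frequency = 0.170 × 0.060 × 0.47 = 0.00479.
Expected number = 0.00479 × 1928 = 9.24 ≈ 9.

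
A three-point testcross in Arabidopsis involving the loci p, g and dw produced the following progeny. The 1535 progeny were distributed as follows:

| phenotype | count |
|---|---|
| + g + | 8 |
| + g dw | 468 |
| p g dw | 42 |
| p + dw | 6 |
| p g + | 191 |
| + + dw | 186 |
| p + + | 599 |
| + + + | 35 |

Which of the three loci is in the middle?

The two most frequent reciprocal classes, + g dw and p + +, are the parental types, so the F1 was + g dw / p + +.
The two rarest classes, + g + and p + dw, are the double crossovers. Comparing them with the parentals, only the dw allele has switched, so dw is the middle locus and the order is g – dw – p.

dw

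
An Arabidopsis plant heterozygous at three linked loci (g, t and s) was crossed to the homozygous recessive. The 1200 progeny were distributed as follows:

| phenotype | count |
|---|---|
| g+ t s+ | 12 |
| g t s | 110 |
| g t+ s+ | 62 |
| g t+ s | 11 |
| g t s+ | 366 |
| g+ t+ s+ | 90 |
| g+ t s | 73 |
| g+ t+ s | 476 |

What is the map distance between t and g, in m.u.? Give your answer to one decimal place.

The two most frequent reciprocal classes, g+ t+ s and g t s+, are the parental types, so the F1 was g+ t+ s / g t s+.
The two rarest classes, g t+ s and g+ t s+, are the double crossovers. Comparing them with the parentals, only the g allele has switched, so g is the middle locus and the order is t – g – s.
Crossovers in the t–g interval produce the single-crossover classes g+ t s and g t+ s+ (73 + 62 = 135) plus the double crossovers (23).
RF(t–g) = (135 + 23) / 1200 = 158/1200 = 0.1317 → 13.2 m.u.

13.2 m.u.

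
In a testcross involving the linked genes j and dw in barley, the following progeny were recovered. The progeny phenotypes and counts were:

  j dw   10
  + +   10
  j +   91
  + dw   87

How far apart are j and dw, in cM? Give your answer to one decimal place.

The two most frequent classes, + dw (87) and j + (91), are the parental types, so the F1 was + dw / j +.
The recombinant classes are + + and j dw: 10 + 10 = 20.
Recombination frequency = 20/198 = 0.1010 ≈ 10.1%, i.e. 10.1 cM.

10.1 cM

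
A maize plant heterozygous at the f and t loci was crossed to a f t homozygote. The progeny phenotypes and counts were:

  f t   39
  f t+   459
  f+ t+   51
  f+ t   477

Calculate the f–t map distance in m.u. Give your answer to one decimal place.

The two most frequent classes, f+ t (477) and f t+ (459), are the parental types, so the F1 was f+ t / f t+.
The recombinant classes are f+ t+ and f t: 51 + 39 = 90.
Recombination frequency = 90/1026 = 0.0877 ≈ 8.8%, i.e. 8.8 m.u.

8.8 m.u.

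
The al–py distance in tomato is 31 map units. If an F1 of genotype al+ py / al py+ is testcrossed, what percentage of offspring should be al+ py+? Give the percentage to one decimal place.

A map distance of 31 map units corresponds to a recombination frequency of 0.310.
The F1 is al+ py / al py+, so al+ py+ is a recombinant gamete class with expected frequency r/2 = 0.310/2 = 0.1550.
That is 0.1550 = 15.5% of the progeny.

15.5%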